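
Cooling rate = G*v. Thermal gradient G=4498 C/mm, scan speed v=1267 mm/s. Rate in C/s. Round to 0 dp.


CR = 4498 * 1267 = 5698966 C/s


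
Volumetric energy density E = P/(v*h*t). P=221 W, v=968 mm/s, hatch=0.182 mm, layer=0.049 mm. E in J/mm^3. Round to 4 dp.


E = 221 / (968*0.182*0.049) = 25.6006 J/mm^3


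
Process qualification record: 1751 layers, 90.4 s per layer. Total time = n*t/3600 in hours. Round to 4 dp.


t = 1751 * 90.4 / 3600 = 43.9696 hrs


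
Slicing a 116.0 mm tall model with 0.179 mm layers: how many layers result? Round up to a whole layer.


Layers = ceil(116.0/0.179) = 649


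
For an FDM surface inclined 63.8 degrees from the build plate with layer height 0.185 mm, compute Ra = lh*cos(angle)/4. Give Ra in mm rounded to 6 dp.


Ra = 0.185 * cos(63.8) / 4 = 0.02042 mm


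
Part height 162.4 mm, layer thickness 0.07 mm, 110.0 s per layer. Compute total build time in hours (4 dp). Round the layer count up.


Layers = ceil(162.4/0.07) = 2320
t = 2320 * 110.0 / 3600 = 70.8889 hrs


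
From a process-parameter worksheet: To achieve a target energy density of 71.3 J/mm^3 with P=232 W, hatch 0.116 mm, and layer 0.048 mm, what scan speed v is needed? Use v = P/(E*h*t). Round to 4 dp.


v = 232 / (71.3*0.116*0.048) = 584.3852 mm/s


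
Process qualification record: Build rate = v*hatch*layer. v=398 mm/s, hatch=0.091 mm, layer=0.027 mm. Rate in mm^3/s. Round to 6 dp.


Rate = 398 * 0.091 * 0.027 = 0.977886 mm^3/s


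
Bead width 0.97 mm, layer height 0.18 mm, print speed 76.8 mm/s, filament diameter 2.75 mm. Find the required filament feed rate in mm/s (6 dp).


Q = 0.97 * 0.18 * 76.8 = 13.40928 mm^3/s
A_fil = pi*(2.75/2)^2 = 5.93957361 mm^2
v_feed = 13.40928 / 5.93957361 = 2.257617 mm/s


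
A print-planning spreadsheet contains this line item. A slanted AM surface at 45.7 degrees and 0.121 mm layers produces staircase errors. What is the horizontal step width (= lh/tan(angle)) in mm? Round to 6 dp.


step = 0.121 / tan(45.7) = 0.118079 mm


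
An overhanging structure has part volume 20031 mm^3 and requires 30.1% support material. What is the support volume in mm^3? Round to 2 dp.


V_support = 20031 * 0.301 = 6029.33 mm^3


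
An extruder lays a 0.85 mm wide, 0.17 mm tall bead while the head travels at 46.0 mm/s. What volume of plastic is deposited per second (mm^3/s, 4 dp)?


Rate = 0.85 * 0.17 * 46.0 = 6.647 mm^3/s


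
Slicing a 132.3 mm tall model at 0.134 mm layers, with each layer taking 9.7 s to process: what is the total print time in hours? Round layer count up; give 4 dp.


Layers = ceil(132.3/0.134) = 988
t = 988 * 9.7 / 3600 = 2.6621 hrs


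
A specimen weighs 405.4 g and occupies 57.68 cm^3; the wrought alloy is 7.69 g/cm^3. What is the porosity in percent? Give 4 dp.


rho_part = 405.4 / 57.68 = 7.02843273 g/cm^3
Porosity = (1 - 7.02843273/7.69)*100 = 8.603 %


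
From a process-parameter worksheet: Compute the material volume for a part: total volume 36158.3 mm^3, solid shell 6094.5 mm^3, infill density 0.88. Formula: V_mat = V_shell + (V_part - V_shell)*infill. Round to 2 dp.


V_infill = (36158.3 - 6094.5) * 0.88 = 26456.14
V_total = 6094.5 + 26456.14 = 32550.64 mm^3


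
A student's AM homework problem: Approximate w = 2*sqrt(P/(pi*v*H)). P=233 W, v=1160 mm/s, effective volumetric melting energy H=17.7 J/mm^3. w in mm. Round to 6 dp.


w = 2*sqrt(233/(pi*1160*17.7)) = 0.120204 mm


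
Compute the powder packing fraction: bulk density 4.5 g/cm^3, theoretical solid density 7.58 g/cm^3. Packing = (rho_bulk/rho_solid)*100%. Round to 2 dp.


Packing = (4.5/7.58)*100 = 59.37 %


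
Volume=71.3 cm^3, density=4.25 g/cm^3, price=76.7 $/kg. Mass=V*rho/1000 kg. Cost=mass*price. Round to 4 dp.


Mass = 71.3*4.25/1000 = 0.303025 kg
Cost = 0.303025 * 76.7 = 23.242 $


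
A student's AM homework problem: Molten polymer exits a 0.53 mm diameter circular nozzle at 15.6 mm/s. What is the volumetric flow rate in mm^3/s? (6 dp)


A = pi*(0.53/2)^2 = 0.22061834 mm^2
Q = 0.22061834 * 15.6 = 3.441646 mm^3/s


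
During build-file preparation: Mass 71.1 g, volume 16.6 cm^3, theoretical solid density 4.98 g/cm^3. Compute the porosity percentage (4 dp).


rho_part = 71.1 / 16.6 = 4.28313253 g/cm^3
Porosity = (1 - 4.28313253/4.98)*100 = 13.9933 %


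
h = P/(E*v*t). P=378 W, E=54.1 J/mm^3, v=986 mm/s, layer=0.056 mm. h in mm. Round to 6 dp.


h = 378 / (54.1*986*0.056) = 0.126541 mm


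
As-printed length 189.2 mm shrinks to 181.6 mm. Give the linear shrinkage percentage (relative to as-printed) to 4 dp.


Shrinkage = ((189.2-181.6)/189.2)*100 = 4.0169 %


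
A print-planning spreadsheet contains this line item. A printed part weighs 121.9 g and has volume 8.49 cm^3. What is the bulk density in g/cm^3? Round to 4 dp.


rho = 121.9 / 8.49 = 14.3581 g/cm^3


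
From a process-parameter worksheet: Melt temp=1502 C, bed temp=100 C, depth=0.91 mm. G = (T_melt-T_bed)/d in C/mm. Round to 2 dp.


G = (1502-100)/0.91 = 1540.66 C/mm


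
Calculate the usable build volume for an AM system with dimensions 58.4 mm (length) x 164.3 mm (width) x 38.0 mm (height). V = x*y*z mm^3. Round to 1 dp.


V = 58.4 * 164.3 * 38.0 = 364614.6 mm^3


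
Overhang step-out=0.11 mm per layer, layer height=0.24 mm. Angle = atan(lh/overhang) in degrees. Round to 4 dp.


angle = atan(0.24/0.11) = 65.3764 degrees


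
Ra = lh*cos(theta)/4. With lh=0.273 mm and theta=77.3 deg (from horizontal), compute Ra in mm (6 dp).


Ra = 0.273 * cos(77.3) / 4 = 0.015005 mm


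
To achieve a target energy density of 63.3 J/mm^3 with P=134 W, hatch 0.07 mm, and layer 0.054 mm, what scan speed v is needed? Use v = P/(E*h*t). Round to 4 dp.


v = 134 / (63.3*0.07*0.054) = 560.0274 mm/s


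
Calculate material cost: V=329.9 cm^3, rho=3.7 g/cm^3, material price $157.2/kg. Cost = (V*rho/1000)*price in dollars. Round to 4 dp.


Mass = 329.9*3.7/1000 = 1.22063 kg
Cost = 1.22063 * 157.2 = 191.883 $


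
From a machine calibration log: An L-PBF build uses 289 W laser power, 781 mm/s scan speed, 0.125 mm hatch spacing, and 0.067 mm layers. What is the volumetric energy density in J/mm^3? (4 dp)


E = 289 / (781*0.125*0.067) = 44.1837 J/mm^3


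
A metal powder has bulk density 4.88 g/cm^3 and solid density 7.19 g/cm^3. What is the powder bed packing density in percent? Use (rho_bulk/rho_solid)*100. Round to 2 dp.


Packing = (4.88/7.19)*100 = 67.87 %


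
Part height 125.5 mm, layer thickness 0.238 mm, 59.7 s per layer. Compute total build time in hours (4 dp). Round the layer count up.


Layers = ceil(125.5/0.238) = 528
t = 528 * 59.7 / 3600 = 8.756 hrs


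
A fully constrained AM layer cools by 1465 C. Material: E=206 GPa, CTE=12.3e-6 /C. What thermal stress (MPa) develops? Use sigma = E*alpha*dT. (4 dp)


sigma = 206*1000 * 12.3e-6 * 1465 = 3712.017 MPa


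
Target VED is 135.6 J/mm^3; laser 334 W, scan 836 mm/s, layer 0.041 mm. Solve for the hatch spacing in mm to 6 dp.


h = 334 / (135.6*836*0.041) = 0.071862 mm


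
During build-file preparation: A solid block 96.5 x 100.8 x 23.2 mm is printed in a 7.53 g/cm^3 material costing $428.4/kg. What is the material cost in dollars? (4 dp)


V = 96.5 * 100.8 * 23.2 = 225671.04 mm^3 = 225.67104 cm^3
Mass = 225.67104 * 7.53 / 1000 = 1.69930293 kg
Cost = 1.69930293 * 428.4 = 727.9814 $


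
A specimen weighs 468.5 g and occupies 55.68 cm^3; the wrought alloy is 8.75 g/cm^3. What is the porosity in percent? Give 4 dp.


rho_part = 468.5 / 55.68 = 8.4141523 g/cm^3
Porosity = (1 - 8.4141523/8.75)*100 = 3.8383 %


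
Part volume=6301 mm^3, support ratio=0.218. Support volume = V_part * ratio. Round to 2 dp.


V_support = 6301 * 0.218 = 1373.62 mm^3


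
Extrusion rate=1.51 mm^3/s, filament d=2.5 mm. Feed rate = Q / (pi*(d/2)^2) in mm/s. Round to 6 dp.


A = pi*(2.5/2)^2 = 4.908739
v = 1.51 / 4.908739 = 0.307615 mm/s


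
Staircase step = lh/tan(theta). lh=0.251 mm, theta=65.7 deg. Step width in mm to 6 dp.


step = 0.251 / tan(65.7) = 0.113331 mm


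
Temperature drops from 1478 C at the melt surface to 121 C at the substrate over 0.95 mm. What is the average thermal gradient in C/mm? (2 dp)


G = (1478-121)/0.95 = 1428.42 C/mm


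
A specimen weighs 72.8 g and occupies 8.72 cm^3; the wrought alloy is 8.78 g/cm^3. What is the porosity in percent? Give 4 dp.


rho_part = 72.8 / 8.72 = 8.34862385 g/cm^3
Porosity = (1 - 8.34862385/8.78)*100 = 4.9132 %


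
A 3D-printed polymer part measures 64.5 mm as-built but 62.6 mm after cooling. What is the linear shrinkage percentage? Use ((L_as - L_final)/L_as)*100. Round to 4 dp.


Shrinkage = ((64.5-62.6)/64.5)*100 = 2.9457 %


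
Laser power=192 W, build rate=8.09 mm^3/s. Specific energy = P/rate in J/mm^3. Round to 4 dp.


SE = 192 / 8.09 = 23.733 J/mm^3


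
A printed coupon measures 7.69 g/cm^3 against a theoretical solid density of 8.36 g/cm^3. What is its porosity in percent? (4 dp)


Porosity = (1-7.69/8.36)*100 = 8.0144 %


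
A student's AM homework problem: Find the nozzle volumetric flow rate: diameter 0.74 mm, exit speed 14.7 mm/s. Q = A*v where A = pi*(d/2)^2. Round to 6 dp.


A = pi*(0.74/2)^2 = 0.43008403 mm^2
Q = 0.43008403 * 14.7 = 6.322235 mm^3/s


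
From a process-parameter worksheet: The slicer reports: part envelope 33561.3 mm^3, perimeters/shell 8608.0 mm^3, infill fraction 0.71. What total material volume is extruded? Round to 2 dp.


V_infill = (33561.3 - 8608.0) * 0.71 = 17716.84
V_total = 8608.0 + 17716.84 = 26324.84 mm^3


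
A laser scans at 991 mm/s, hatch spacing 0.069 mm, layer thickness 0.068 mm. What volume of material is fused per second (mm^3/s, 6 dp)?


Rate = 991 * 0.069 * 0.068 = 4.649772 mm^3/s


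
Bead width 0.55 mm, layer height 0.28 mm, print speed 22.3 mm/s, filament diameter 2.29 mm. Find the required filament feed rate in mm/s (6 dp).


Q = 0.55 * 0.28 * 22.3 = 3.4342 mm^3/s
A_fil = pi*(2.29/2)^2 = 4.11870651 mm^2
v_feed = 3.4342 / 4.11870651 = 0.833805 mm/s


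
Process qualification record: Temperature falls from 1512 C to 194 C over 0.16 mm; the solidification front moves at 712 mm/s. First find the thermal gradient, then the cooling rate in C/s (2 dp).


G = (1512-194)/0.16 = 8237.5 C/mm
CR = 8237.5 * 712 = 5865100.0 C/s


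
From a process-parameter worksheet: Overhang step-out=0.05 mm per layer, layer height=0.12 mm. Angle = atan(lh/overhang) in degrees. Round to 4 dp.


angle = atan(0.12/0.05) = 67.3801 degrees


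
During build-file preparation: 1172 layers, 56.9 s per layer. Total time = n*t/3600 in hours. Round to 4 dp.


t = 1172 * 56.9 / 3600 = 18.5241 hrs


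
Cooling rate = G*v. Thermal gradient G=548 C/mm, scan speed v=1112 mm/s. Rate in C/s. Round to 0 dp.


CR = 548 * 1112 = 609376 C/s


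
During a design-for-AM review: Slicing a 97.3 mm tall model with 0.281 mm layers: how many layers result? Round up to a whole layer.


Layers = ceil(97.3/0.281) = 347


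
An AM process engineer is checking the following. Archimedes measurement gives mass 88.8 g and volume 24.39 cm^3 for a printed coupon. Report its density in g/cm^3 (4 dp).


rho = 88.8 / 24.39 = 3.6408 g/cm^3


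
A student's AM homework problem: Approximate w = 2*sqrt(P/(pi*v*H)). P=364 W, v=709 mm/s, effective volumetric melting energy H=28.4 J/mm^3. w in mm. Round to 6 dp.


w = 2*sqrt(364/(pi*709*28.4)) = 0.151713 mm


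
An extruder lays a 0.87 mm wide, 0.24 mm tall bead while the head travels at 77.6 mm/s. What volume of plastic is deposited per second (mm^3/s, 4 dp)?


Rate = 0.87 * 0.24 * 77.6 = 16.2029 mm^3/s


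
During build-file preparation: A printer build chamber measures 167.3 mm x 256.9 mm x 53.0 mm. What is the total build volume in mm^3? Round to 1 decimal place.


V = 167.3 * 256.9 * 53.0 = 2277906.6 mm^3


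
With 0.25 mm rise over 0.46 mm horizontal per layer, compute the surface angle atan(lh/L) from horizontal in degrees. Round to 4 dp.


angle = atan(0.25/0.46) = 28.5231 degrees


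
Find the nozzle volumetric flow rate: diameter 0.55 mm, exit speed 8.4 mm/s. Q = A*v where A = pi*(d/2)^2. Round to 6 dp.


A = pi*(0.55/2)^2 = 0.23758294 mm^2
Q = 0.23758294 * 8.4 = 1.995697 mm^3/s


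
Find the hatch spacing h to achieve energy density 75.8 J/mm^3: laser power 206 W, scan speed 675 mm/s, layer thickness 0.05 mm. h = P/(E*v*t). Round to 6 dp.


h = 206 / (75.8*675*0.05) = 0.080524 mm


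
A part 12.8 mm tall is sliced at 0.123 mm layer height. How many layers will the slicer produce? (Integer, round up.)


Layers = ceil(12.8/0.123) = 105


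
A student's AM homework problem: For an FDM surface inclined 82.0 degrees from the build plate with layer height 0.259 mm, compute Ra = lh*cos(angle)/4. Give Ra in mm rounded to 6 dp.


Ra = 0.259 * cos(82.0) / 4 = 0.009011 mm


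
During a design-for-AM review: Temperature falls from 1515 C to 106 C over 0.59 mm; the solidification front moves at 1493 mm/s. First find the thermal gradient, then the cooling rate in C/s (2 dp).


G = (1515-106)/0.59 = 2388.13559322 C/mm
CR = 2388.13559322 * 1493 = 3565486.44 C/s


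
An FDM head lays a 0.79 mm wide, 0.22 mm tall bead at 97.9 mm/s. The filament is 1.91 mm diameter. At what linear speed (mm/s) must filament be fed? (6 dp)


Q = 0.79 * 0.22 * 97.9 = 17.01502 mm^3/s
A_fil = pi*(1.91/2)^2 = 2.86521104 mm^2
v_feed = 17.01502 / 2.86521104 = 5.938488 mm/s


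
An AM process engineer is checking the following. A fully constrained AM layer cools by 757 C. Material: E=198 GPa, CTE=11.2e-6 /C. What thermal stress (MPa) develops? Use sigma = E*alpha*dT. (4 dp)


sigma = 198*1000 * 11.2e-6 * 757 = 1678.7232 MPa


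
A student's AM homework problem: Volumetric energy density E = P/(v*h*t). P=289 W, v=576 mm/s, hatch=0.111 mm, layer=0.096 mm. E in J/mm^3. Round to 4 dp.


E = 289 / (576*0.111*0.096) = 47.0848 J/mm^3


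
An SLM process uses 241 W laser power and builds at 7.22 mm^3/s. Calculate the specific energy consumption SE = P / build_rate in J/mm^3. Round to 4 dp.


SE = 241 / 7.22 = 33.3795 J/mm^3


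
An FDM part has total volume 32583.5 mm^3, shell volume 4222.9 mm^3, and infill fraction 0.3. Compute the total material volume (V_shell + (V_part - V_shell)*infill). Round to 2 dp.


V_infill = (32583.5 - 4222.9) * 0.3 = 8508.18
V_total = 4222.9 + 8508.18 = 12731.08 mm^3


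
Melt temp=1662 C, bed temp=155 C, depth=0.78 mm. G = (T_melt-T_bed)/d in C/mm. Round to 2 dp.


G = (1662-155)/0.78 = 1932.05 C/mm


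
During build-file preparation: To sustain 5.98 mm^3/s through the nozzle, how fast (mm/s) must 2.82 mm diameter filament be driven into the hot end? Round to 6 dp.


A = pi*(2.82/2)^2 = 6.2458
v = 5.98 / 6.2458 = 0.957443 mm/s


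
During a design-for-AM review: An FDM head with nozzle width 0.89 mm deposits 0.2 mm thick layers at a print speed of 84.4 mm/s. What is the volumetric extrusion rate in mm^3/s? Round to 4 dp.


Rate = 0.89 * 0.2 * 84.4 = 15.0232 mm^3/s


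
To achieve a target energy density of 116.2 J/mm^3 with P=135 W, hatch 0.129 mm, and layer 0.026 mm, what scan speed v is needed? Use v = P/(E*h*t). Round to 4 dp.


v = 135 / (116.2*0.129*0.026) = 346.3894 mm/s


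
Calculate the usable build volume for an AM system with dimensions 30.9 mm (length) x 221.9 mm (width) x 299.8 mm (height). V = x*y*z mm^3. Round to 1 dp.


V = 30.9 * 221.9 * 299.8 = 2055641.7 mm^3


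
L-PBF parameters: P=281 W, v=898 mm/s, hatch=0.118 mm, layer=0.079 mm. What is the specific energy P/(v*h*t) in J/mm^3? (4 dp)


Build rate = 898 * 0.118 * 0.079 = 8.371156 mm^3/s
SE = 281 / 8.371156 = 33.5676 J/mm^3


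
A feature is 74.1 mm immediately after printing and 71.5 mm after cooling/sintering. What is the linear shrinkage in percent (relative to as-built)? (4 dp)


Shrinkage = ((74.1-71.5)/74.1)*100 = 3.5088 %


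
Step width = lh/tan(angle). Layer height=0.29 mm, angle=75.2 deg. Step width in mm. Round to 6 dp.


step = 0.29 / tan(75.2) = 0.076621 mm


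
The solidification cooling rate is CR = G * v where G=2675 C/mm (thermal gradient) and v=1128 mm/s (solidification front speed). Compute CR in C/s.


CR = 2675 * 1128 = 3017400 C/s


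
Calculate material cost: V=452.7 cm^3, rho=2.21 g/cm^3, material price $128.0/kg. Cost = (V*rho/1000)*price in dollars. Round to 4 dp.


Mass = 452.7*2.21/1000 = 1.000467 kg
Cost = 1.000467 * 128.0 = 128.0598 $


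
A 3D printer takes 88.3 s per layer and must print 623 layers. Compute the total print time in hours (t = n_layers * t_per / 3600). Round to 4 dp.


t = 623 * 88.3 / 3600 = 15.2808 hrs


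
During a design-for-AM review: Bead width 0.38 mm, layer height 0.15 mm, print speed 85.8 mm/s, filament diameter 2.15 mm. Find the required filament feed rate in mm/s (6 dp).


Q = 0.38 * 0.15 * 85.8 = 4.8906 mm^3/s
A_fil = pi*(2.15/2)^2 = 3.63050301 mm^2
v_feed = 4.8906 / 3.63050301 = 1.347086 mm/s


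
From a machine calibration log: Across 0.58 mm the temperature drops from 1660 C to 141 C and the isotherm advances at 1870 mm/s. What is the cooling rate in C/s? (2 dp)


G = (1660-141)/0.58 = 2618.96551724 C/mm
CR = 2618.96551724 * 1870 = 4897465.52 C/s


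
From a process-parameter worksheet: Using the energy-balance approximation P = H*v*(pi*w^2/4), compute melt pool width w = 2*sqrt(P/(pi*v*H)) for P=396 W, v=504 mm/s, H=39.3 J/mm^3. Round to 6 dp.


w = 2*sqrt(396/(pi*504*39.3)) = 0.159548 mm


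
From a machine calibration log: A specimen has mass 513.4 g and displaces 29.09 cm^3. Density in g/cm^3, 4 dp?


rho = 513.4 / 29.09 = 17.6487 g/cm^3


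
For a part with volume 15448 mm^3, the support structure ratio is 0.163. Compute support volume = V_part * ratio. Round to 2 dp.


V_support = 15448 * 0.163 = 2518.02 mm^3


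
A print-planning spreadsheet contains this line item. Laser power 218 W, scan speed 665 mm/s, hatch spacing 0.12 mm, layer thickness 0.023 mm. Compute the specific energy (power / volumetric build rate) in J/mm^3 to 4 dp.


Build rate = 665 * 0.12 * 0.023 = 1.8354 mm^3/s
SE = 218 / 1.8354 = 118.7752 J/mm^3


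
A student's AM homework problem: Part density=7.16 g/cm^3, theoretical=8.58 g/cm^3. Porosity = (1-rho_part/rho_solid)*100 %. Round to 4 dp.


Porosity = (1-7.16/8.58)*100 = 16.5501 %


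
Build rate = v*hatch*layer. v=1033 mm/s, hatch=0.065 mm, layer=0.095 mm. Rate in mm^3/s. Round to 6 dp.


Rate = 1033 * 0.065 * 0.095 = 6.378775 mm^3/s


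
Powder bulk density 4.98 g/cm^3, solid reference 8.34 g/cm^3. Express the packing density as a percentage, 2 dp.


Packing = (4.98/8.34)*100 = 59.71 %


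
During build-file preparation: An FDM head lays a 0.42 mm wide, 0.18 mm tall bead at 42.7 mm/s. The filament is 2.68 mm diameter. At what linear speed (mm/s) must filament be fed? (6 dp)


Q = 0.42 * 0.18 * 42.7 = 3.22812 mm^3/s
A_fil = pi*(2.68/2)^2 = 5.64104377 mm^2
v_feed = 3.22812 / 5.64104377 = 0.572256 mm/s


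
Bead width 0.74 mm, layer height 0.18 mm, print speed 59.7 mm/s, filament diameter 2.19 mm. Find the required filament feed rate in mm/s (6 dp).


Q = 0.74 * 0.18 * 59.7 = 7.95204 mm^3/s
A_fil = pi*(2.19/2)^2 = 3.76684813 mm^2
v_feed = 7.95204 / 3.76684813 = 2.111059 mm/s


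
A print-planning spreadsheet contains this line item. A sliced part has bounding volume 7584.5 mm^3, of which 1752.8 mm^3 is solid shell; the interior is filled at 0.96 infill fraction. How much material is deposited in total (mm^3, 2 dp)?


V_infill = (7584.5 - 1752.8) * 0.96 = 5598.43
V_total = 1752.8 + 5598.43 = 7351.23 mm^3


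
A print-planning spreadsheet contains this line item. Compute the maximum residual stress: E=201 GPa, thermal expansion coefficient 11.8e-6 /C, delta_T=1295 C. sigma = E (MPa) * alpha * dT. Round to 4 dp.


sigma = 201*1000 * 11.8e-6 * 1295 = 3071.481 MPa


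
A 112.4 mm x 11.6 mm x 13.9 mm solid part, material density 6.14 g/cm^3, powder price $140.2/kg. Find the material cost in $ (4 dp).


V = 112.4 * 11.6 * 13.9 = 18123.376 mm^3 = 18.123376 cm^3
Mass = 18.123376 * 6.14 / 1000 = 0.11127753 kg
Cost = 0.11127753 * 140.2 = 15.6011 $


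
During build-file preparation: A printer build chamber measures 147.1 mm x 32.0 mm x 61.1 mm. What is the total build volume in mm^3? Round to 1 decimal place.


V = 147.1 * 32.0 * 61.1 = 287609.9 mm^3


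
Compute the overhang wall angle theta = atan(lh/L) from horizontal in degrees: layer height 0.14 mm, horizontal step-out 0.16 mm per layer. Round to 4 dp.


angle = atan(0.14/0.16) = 41.1859 degrees


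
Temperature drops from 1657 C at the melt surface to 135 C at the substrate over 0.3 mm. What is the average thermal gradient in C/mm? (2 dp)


G = (1657-135)/0.3 = 5073.33 C/mm


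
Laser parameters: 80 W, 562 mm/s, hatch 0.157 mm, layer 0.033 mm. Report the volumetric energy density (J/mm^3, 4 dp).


E = 80 / (562*0.157*0.033) = 27.4752 J/mm^3


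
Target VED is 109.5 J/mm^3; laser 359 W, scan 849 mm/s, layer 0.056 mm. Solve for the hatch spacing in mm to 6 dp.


h = 359 / (109.5*849*0.056) = 0.068958 mm


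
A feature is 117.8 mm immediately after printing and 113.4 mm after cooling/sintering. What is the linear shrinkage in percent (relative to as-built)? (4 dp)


Shrinkage = ((117.8-113.4)/117.8)*100 = 3.7351 %


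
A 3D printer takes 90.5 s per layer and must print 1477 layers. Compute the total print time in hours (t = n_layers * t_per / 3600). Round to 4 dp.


t = 1477 * 90.5 / 3600 = 37.1301 hrs


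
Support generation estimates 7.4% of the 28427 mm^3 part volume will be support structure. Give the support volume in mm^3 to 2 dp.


V_support = 28427 * 0.074 = 2103.6 mm^3


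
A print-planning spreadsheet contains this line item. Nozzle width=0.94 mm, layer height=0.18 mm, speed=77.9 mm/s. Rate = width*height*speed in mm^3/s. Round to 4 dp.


Rate = 0.94 * 0.18 * 77.9 = 13.1807 mm^3/s


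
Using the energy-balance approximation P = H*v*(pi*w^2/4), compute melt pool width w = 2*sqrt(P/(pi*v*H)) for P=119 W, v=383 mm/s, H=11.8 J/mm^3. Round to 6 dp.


w = 2*sqrt(119/(pi*383*11.8)) = 0.1831 mm


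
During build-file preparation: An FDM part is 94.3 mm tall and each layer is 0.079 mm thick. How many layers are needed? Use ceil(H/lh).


Layers = ceil(94.3/0.079) = 1194


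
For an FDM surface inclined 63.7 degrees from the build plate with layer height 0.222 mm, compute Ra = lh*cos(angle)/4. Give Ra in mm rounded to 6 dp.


Ra = 0.222 * cos(63.7) / 4 = 0.02459 mm


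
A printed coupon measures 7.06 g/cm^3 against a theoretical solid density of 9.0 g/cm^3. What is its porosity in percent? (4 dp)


Porosity = (1-7.06/9.0)*100 = 21.5556 %


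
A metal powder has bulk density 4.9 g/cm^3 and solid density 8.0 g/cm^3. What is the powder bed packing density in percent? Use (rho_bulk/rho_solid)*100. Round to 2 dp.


Packing = (4.9/8.0)*100 = 61.25 %


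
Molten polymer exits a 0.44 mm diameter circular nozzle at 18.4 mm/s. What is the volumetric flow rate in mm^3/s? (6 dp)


A = pi*(0.44/2)^2 = 0.15205308 mm^2
Q = 0.15205308 * 18.4 = 2.797777 mm^3/s


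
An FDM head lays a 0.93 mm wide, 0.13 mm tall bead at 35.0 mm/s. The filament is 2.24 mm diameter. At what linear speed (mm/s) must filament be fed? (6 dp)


Q = 0.93 * 0.13 * 35.0 = 4.2315 mm^3/s
A_fil = pi*(2.24/2)^2 = 3.94081382 mm^2
v_feed = 4.2315 / 3.94081382 = 1.073763 mm/s


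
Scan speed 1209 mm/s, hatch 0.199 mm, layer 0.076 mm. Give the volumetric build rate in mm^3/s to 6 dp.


Rate = 1209 * 0.199 * 0.076 = 18.284916 mm^3/s


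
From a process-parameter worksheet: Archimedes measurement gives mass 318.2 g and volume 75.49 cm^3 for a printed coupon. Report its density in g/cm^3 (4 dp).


rho = 318.2 / 75.49 = 4.2151 g/cm^3


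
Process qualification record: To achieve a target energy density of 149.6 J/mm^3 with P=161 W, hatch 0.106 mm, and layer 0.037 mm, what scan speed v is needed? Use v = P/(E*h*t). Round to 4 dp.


v = 161 / (149.6*0.106*0.037) = 274.4016 mm/s


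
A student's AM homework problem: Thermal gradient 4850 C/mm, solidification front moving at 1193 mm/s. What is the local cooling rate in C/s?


CR = 4850 * 1193 = 5786050 C/s


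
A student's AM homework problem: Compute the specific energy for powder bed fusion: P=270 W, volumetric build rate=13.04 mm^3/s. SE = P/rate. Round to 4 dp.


SE = 270 / 13.04 = 20.7055 J/mm^3


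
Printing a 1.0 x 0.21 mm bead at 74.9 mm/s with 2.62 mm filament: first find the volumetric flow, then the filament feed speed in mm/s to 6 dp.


Q = 1.0 * 0.21 * 74.9 = 15.729 mm^3/s
A_fil = pi*(2.62/2)^2 = 5.39128715 mm^2
v_feed = 15.729 / 5.39128715 = 2.917485 mm/s


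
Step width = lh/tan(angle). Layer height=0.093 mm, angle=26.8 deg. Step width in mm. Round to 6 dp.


step = 0.093 / tan(26.8) = 0.184109 mm


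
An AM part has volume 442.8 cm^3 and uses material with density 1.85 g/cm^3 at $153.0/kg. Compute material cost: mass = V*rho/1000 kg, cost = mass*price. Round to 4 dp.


Mass = 442.8*1.85/1000 = 0.81918 kg
Cost = 0.81918 * 153.0 = 125.3345 $


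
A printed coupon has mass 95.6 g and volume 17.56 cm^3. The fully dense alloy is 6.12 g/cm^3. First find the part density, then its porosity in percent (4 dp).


rho_part = 95.6 / 17.56 = 5.44419134 g/cm^3
Porosity = (1 - 5.44419134/6.12)*100 = 11.0426 %


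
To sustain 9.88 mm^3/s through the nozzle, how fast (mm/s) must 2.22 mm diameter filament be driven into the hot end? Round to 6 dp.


A = pi*(2.22/2)^2 = 3.870756
v = 9.88 / 3.870756 = 2.552473 mm/s


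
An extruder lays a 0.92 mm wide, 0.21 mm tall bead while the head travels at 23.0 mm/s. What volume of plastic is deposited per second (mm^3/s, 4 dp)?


Rate = 0.92 * 0.21 * 23.0 = 4.4436 mm^3/s


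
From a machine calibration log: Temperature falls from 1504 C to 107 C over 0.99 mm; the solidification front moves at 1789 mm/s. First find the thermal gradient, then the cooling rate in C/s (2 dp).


G = (1504-107)/0.99 = 1411.11111111 C/mm
CR = 1411.11111111 * 1789 = 2524477.78 C/s


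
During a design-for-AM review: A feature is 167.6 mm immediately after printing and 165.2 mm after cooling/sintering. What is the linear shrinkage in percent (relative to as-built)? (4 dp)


Shrinkage = ((167.6-165.2)/167.6)*100 = 1.432 %


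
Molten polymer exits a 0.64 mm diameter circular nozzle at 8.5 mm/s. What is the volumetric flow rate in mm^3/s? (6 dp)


A = pi*(0.64/2)^2 = 0.32169909 mm^2
Q = 0.32169909 * 8.5 = 2.734442 mm^3/s


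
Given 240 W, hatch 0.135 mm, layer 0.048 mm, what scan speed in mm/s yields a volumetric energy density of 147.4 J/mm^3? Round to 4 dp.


v = 240 / (147.4*0.135*0.048) = 251.2689 mm/s


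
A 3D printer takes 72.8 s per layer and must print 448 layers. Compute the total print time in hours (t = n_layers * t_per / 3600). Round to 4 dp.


t = 448 * 72.8 / 3600 = 9.0596 hrs


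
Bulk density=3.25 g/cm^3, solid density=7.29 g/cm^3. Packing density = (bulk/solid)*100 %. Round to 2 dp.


Packing = (3.25/7.29)*100 = 44.58 %


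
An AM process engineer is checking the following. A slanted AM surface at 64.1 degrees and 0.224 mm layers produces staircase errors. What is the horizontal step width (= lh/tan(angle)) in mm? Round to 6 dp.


step = 0.224 / tan(64.1) = 0.108769 mm


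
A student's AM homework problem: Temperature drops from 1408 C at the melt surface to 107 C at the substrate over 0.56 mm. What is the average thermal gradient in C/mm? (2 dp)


G = (1408-107)/0.56 = 2323.21 C/mm


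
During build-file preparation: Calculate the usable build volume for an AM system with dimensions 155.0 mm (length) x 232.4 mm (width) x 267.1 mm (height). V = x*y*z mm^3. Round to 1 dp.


V = 155.0 * 232.4 * 267.1 = 9621476.2 mm^3


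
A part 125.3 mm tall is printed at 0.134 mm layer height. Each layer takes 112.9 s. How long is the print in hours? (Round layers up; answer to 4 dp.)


Layers = ceil(125.3/0.134) = 936
t = 936 * 112.9 / 3600 = 29.354 hrs


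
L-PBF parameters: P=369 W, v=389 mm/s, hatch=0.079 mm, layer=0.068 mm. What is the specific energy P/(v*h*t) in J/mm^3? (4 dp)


Build rate = 389 * 0.079 * 0.068 = 2.089708 mm^3/s
SE = 369 / 2.089708 = 176.5797 J/mm^3


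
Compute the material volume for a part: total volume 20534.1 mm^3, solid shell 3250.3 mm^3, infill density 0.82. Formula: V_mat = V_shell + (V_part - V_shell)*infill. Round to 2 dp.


V_infill = (20534.1 - 3250.3) * 0.82 = 14172.72
V_total = 3250.3 + 14172.72 = 17423.02 mm^3


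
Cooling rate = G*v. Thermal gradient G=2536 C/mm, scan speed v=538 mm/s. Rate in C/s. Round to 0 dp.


CR = 2536 * 538 = 1364368 C/s


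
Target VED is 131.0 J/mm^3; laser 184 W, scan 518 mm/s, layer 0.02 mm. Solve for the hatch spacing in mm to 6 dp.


h = 184 / (131.0*518*0.02) = 0.135577 mm


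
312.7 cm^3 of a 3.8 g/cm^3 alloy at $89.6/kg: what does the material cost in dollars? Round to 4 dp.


Mass = 312.7*3.8/1000 = 1.18826 kg
Cost = 1.18826 * 89.6 = 106.4681 $


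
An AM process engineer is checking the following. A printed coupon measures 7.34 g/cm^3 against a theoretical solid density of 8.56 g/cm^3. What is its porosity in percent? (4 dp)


Porosity = (1-7.34/8.56)*100 = 14.2523 %


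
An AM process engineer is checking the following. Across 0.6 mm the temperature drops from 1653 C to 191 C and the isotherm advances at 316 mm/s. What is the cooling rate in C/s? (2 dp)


G = (1653-191)/0.6 = 2436.66666667 C/mm
CR = 2436.66666667 * 316 = 769986.67 C/s


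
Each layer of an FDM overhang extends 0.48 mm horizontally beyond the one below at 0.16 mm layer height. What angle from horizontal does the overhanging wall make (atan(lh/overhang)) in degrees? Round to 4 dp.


angle = atan(0.16/0.48) = 18.4349 degrees


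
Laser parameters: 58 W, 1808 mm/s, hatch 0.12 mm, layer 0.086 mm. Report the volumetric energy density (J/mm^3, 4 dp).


E = 58 / (1808*0.12*0.086) = 3.1085 J/mm^3


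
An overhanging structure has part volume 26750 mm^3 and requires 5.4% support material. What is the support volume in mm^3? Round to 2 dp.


V_support = 26750 * 0.054 = 1444.5 mm^3


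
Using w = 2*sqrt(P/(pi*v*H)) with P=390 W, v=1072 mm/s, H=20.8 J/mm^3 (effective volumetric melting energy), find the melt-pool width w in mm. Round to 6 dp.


w = 2*sqrt(390/(pi*1072*20.8)) = 0.149231 mm


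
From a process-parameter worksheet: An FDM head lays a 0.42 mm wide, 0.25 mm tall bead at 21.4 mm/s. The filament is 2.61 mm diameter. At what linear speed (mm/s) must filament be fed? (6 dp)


Q = 0.42 * 0.25 * 21.4 = 2.247 mm^3/s
A_fil = pi*(2.61/2)^2 = 5.35021083 mm^2
v_feed = 2.247 / 5.35021083 = 0.419983 mm/s


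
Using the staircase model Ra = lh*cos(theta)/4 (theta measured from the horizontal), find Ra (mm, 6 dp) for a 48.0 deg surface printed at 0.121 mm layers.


Ra = 0.121 * cos(48.0) / 4 = 0.020241 mm


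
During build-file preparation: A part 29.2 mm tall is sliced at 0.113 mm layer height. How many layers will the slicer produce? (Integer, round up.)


Layers = ceil(29.2/0.113) = 259


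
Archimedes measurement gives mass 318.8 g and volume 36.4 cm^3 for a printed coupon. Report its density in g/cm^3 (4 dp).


rho = 318.8 / 36.4 = 8.7582 g/cm^3


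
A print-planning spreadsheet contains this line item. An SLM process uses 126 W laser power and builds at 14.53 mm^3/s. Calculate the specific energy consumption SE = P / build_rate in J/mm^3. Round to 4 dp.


SE = 126 / 14.53 = 8.6717 J/mm^3


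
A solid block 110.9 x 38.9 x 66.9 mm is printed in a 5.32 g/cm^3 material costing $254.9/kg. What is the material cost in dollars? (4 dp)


V = 110.9 * 38.9 * 66.9 = 288607.269 mm^3 = 288.607269 cm^3
Mass = 288.607269 * 5.32 / 1000 = 1.53539067 kg
Cost = 1.53539067 * 254.9 = 391.3711 $


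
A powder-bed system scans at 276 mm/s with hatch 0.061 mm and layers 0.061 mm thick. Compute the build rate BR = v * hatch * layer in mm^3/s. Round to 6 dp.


Rate = 276 * 0.061 * 0.061 = 1.026996 mm^3/s


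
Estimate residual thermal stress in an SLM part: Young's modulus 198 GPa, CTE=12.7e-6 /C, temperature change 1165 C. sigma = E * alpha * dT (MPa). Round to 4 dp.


sigma = 198*1000 * 12.7e-6 * 1165 = 2929.509 MPa


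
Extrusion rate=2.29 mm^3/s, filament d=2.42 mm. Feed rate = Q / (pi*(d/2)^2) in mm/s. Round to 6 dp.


A = pi*(2.42/2)^2 = 4.599606
v = 2.29 / 4.599606 = 0.497869 mm/s


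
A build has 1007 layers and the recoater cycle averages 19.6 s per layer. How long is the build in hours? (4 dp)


t = 1007 * 19.6 / 3600 = 5.4826 hrs


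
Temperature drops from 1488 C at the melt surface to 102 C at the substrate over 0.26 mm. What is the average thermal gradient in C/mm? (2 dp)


G = (1488-102)/0.26 = 5330.77 C/mm


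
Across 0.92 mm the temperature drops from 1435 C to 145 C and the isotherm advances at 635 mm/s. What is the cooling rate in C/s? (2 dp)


G = (1435-145)/0.92 = 1402.17391304 C/mm
CR = 1402.17391304 * 635 = 890380.43 C/s


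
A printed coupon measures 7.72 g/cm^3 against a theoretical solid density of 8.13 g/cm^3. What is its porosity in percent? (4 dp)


Porosity = (1-7.72/8.13)*100 = 5.0431 %


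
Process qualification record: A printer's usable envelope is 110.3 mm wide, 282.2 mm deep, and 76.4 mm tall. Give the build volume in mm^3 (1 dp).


V = 110.3 * 282.2 * 76.4 = 2378076.8 mm^3


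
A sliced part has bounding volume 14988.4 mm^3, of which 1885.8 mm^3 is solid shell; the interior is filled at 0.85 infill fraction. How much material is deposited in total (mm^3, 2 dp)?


V_infill = (14988.4 - 1885.8) * 0.85 = 11137.21
V_total = 1885.8 + 11137.21 = 13023.01 mm^3


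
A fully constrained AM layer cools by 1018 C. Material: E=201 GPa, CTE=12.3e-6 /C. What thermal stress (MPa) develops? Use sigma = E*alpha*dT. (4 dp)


sigma = 201*1000 * 12.3e-6 * 1018 = 2516.8014 MPa


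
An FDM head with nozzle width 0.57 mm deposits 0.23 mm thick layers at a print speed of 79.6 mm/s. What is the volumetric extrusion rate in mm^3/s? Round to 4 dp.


Rate = 0.57 * 0.23 * 79.6 = 10.4356 mm^3/s


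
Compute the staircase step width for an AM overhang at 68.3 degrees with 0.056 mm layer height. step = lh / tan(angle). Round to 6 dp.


step = 0.056 / tan(68.3) = 0.022285 mm


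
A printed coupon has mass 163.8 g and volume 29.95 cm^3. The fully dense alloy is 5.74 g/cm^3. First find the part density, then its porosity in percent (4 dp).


rho_part = 163.8 / 29.95 = 5.46911519 g/cm^3
Porosity = (1 - 5.46911519/5.74)*100 = 4.7192 %


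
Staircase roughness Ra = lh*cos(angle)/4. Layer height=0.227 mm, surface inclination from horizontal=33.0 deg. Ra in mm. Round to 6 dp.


Ra = 0.227 * cos(33.0) / 4 = 0.047595 mm


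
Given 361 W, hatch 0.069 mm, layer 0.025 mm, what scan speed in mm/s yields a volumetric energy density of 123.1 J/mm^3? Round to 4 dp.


v = 361 / (123.1*0.069*0.025) = 1700.0436 mm/s


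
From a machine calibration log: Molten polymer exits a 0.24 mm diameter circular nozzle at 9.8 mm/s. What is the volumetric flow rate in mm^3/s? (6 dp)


A = pi*(0.24/2)^2 = 0.04523893 mm^2
Q = 0.04523893 * 9.8 = 0.443342 mm^3/s


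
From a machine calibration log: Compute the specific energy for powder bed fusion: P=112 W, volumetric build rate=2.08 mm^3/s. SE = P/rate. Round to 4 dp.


SE = 112 / 2.08 = 53.8462 J/mm^3


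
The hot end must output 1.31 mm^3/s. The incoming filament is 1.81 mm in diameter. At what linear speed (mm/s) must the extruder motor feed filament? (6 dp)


A = pi*(1.81/2)^2 = 2.573043
v = 1.31 / 2.573043 = 0.509125 mm/s


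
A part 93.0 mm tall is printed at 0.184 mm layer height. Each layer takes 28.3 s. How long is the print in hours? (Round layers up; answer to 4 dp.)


Layers = ceil(93.0/0.184) = 506
t = 506 * 28.3 / 3600 = 3.9777 hrs


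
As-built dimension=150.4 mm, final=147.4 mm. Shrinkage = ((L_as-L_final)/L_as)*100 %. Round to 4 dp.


Shrinkage = ((150.4-147.4)/150.4)*100 = 1.9947 %


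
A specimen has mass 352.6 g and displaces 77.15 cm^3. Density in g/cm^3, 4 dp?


rho = 352.6 / 77.15 = 4.5703 g/cm^3


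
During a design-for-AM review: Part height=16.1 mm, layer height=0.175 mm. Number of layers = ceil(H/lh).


Layers = ceil(16.1/0.175) = 92


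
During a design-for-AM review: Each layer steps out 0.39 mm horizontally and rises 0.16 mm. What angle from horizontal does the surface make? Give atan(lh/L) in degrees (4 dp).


angle = atan(0.16/0.39) = 22.3062 degrees


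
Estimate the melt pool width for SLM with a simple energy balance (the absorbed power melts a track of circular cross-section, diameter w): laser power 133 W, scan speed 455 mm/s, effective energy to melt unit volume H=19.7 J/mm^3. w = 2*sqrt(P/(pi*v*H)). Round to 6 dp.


w = 2*sqrt(133/(pi*455*19.7)) = 0.137449 mm


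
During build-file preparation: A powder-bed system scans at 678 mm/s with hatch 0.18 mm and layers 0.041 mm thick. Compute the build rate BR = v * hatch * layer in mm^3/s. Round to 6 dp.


Rate = 678 * 0.18 * 0.041 = 5.00364 mm^3/s


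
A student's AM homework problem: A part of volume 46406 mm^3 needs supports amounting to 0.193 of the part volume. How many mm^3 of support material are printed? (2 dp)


V_support = 46406 * 0.193 = 8956.36 mm^3


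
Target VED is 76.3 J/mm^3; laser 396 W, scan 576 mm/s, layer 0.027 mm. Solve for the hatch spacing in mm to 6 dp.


h = 396 / (76.3*576*0.027) = 0.333722 mm


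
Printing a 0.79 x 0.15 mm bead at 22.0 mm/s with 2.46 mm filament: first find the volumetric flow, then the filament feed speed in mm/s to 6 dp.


Q = 0.79 * 0.15 * 22.0 = 2.607 mm^3/s
A_fil = pi*(2.46/2)^2 = 4.75291553 mm^2
v_feed = 2.607 / 4.75291553 = 0.548505 mm/s


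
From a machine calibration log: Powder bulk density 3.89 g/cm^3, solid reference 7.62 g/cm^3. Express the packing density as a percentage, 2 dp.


Packing = (3.89/7.62)*100 = 51.05 %


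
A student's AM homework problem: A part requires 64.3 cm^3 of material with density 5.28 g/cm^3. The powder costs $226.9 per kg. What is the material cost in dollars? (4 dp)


Mass = 64.3*5.28/1000 = 0.339504 kg
Cost = 0.339504 * 226.9 = 77.0335 $


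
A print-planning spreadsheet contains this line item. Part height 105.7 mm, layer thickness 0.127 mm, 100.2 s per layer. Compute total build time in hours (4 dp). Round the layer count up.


Layers = ceil(105.7/0.127) = 833
t = 833 * 100.2 / 3600 = 23.1852 hrs


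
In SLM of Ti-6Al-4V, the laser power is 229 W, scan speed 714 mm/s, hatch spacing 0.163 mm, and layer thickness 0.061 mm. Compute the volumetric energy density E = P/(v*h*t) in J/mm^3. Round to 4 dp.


E = 229 / (714*0.163*0.061) = 32.2567 J/mm^3


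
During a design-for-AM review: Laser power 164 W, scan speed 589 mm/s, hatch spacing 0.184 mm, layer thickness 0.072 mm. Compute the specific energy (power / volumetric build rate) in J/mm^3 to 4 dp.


Build rate = 589 * 0.184 * 0.072 = 7.803072 mm^3/s
SE = 164 / 7.803072 = 21.0174 J/mm^3


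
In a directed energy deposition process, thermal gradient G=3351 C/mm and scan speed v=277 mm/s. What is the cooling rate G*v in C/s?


CR = 3351 * 277 = 928227 C/s


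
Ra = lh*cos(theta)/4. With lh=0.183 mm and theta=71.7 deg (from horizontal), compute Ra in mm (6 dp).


Ra = 0.183 * cos(71.7) / 4 = 0.014365 mm


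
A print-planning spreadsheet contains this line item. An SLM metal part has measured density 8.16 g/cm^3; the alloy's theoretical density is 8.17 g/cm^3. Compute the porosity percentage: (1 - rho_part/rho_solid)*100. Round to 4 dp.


Porosity = (1-8.16/8.17)*100 = 0.1224 %
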